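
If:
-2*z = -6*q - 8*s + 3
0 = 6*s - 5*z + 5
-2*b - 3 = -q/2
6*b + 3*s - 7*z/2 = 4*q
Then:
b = -73/17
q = -190/17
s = 875/68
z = 559/34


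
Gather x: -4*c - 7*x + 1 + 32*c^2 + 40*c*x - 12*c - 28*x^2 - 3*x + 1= 32*c^2 - 16*c - 28*x^2 + x*(40*c - 10) + 2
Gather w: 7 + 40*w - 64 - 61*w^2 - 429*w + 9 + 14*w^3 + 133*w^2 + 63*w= 14*w^3 + 72*w^2 - 326*w - 48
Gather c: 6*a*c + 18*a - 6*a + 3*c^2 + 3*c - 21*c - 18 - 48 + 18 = 12*a + 3*c^2 + c*(6*a - 18) - 48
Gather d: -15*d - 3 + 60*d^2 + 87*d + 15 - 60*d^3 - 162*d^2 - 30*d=-60*d^3 - 102*d^2 + 42*d + 12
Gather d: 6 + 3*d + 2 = 3*d + 8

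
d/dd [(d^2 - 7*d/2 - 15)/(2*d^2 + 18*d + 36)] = (25*d^2 + 132*d + 144)/(4*(d^4 + 18*d^3 + 117*d^2 + 324*d + 324))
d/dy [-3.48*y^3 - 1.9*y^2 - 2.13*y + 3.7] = -10.44*y^2 - 3.8*y - 2.13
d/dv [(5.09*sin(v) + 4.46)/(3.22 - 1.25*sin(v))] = 21.9648*cos(v)/(1.25*sin(v) - 3.22)^2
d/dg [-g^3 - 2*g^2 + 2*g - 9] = -3*g^2 - 4*g + 2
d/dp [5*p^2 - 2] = 10*p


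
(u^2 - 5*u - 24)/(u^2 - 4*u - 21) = (u - 8)/(u - 7)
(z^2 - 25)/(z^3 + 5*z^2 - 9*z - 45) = (z - 5)/(z^2 - 9)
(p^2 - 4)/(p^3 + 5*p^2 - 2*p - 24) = (p + 2)/(p^2 + 7*p + 12)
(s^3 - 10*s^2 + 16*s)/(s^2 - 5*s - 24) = s*(s - 2)/(s + 3)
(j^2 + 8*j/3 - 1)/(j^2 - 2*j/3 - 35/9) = 3*(-3*j^2 - 8*j + 3)/(-9*j^2 + 6*j + 35)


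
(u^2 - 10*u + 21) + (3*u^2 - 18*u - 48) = 4*u^2 - 28*u - 27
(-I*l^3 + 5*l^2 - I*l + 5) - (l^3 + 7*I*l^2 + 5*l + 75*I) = -l^3 - I*l^3 + 5*l^2 - 7*I*l^2 - 5*l - I*l + 5 - 75*I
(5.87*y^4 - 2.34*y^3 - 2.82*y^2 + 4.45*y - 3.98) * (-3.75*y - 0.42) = -22.0125*y^5 + 6.3096*y^4 + 11.5578*y^3 - 15.5031*y^2 + 13.056*y + 1.6716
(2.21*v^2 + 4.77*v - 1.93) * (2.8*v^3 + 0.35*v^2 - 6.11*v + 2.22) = 6.188*v^5 + 14.1295*v^4 - 17.2376*v^3 - 24.914*v^2 + 22.3817*v - 4.2846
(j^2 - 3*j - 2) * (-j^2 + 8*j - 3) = -j^4 + 11*j^3 - 25*j^2 - 7*j + 6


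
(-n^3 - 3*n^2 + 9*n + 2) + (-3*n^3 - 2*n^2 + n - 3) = -4*n^3 - 5*n^2 + 10*n - 1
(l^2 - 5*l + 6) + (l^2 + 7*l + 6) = 2*l^2 + 2*l + 12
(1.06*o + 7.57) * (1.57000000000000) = 1.6642*o + 11.8849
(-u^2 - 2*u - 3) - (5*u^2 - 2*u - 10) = 7 - 6*u^2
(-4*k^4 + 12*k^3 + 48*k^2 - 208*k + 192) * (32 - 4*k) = 16*k^5 - 176*k^4 + 192*k^3 + 2368*k^2 - 7424*k + 6144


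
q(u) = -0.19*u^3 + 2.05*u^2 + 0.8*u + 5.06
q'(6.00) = 4.88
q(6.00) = 42.62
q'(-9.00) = -82.27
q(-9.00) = 302.42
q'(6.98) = 1.65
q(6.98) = 45.91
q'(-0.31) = -0.53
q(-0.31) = 5.01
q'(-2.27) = -11.44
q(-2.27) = 16.03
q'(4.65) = 7.54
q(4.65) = 34.00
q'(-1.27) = -5.33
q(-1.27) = 7.74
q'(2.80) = 7.81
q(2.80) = 19.20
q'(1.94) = 6.61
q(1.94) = 12.94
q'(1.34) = 5.27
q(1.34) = 9.36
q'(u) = -0.57*u^2 + 4.1*u + 0.8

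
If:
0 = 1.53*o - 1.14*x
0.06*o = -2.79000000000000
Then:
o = -46.50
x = -62.41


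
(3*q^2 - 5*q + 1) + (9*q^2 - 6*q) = 12*q^2 - 11*q + 1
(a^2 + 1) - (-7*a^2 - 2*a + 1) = 8*a^2 + 2*a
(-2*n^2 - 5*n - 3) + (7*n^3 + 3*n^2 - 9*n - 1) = 7*n^3 + n^2 - 14*n - 4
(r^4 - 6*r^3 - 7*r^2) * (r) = r^5 - 6*r^4 - 7*r^3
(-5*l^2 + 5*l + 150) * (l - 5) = -5*l^3 + 30*l^2 + 125*l - 750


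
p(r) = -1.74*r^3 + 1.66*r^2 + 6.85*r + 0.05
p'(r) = -5.22*r^2 + 3.32*r + 6.85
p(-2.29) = 13.96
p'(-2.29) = -28.13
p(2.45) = 1.21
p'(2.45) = -16.35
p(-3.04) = 43.45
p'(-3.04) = -51.48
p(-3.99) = 109.67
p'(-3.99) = -89.50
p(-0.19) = -1.18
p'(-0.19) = 6.03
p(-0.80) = -3.48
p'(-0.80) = 0.85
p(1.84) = 7.43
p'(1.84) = -4.71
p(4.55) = -98.32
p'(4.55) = -86.11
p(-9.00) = 1341.32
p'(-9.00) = -445.85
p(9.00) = -1072.30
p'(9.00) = -386.09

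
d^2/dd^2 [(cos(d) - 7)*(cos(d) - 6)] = 13*cos(d) - 2*cos(2*d)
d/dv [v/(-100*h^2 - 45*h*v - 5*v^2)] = (-20*h^2 - 9*h*v - v^2 + v*(9*h + 2*v))/(5*(20*h^2 + 9*h*v + v^2)^2)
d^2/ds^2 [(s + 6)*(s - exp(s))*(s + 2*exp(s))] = s^2*exp(s) - 8*s*exp(2*s) + 10*s*exp(s) + 6*s - 56*exp(2*s) + 14*exp(s) + 12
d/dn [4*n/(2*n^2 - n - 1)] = 4*(2*n^2 - n*(4*n - 1) - n - 1)/(-2*n^2 + n + 1)^2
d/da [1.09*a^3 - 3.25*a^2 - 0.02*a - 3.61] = 3.27*a^2 - 6.5*a - 0.02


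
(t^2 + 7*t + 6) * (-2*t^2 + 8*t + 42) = -2*t^4 - 6*t^3 + 86*t^2 + 342*t + 252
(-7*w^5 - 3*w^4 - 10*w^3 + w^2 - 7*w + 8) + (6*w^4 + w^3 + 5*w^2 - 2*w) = -7*w^5 + 3*w^4 - 9*w^3 + 6*w^2 - 9*w + 8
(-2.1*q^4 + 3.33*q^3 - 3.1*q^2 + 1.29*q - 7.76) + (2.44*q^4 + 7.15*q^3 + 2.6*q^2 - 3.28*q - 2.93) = 0.34*q^4 + 10.48*q^3 - 0.5*q^2 - 1.99*q - 10.69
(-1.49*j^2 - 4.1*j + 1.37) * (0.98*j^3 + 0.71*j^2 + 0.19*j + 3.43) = -1.4602*j^5 - 5.0759*j^4 - 1.8515*j^3 - 4.917*j^2 - 13.8027*j + 4.6991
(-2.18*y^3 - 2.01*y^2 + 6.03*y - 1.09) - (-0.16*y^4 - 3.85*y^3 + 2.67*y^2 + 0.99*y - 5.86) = 0.16*y^4 + 1.67*y^3 - 4.68*y^2 + 5.04*y + 4.77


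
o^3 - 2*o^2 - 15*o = o*(o - 5)*(o + 3)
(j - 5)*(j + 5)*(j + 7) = j^3 + 7*j^2 - 25*j - 175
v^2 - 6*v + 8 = (v - 4)*(v - 2)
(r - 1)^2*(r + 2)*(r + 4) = r^4 + 4*r^3 - 3*r^2 - 10*r + 8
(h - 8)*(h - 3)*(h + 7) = h^3 - 4*h^2 - 53*h + 168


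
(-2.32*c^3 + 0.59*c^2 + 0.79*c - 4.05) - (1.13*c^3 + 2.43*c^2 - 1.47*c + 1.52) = -3.45*c^3 - 1.84*c^2 + 2.26*c - 5.57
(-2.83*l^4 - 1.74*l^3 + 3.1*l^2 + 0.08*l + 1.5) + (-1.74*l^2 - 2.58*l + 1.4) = -2.83*l^4 - 1.74*l^3 + 1.36*l^2 - 2.5*l + 2.9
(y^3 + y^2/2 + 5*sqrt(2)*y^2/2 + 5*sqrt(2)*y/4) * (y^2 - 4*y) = y^5 - 7*y^4/2 + 5*sqrt(2)*y^4/2 - 35*sqrt(2)*y^3/4 - 2*y^3 - 5*sqrt(2)*y^2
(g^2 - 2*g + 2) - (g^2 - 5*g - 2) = 3*g + 4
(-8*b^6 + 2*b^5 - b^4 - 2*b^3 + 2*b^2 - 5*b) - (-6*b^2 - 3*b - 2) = -8*b^6 + 2*b^5 - b^4 - 2*b^3 + 8*b^2 - 2*b + 2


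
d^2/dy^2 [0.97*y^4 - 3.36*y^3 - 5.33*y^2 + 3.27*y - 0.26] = 11.64*y^2 - 20.16*y - 10.66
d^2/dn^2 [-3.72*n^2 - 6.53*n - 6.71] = -7.44000000000000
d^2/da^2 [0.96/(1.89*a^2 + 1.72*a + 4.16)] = (-6.858432*a^2 - 6.241536*a + 0.96*(3.78*a + 1.72)*(7.56*a + 3.44) - 15.095808)/(1.89*a^2 + 1.72*a + 4.16)^3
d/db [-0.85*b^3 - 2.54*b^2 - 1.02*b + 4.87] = -2.55*b^2 - 5.08*b - 1.02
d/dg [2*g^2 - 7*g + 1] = 4*g - 7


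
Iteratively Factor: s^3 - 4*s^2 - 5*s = (s - 5)*(s^2 + s) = s*(s - 5)*(s + 1)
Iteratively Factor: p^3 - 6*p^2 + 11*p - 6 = (p - 1)*(p^2 - 5*p + 6) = (p - 2)*(p - 1)*(p - 3)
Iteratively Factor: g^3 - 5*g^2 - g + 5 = (g - 5)*(g^2 - 1) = (g - 5)*(g + 1)*(g - 1)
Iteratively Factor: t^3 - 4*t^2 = (t)*(t^2 - 4*t) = t*(t - 4)*(t)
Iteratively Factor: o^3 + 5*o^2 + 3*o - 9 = (o + 3)*(o^2 + 2*o - 3) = (o + 3)^2*(o - 1)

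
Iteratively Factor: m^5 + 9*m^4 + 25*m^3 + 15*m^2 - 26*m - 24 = (m - 1)*(m^4 + 10*m^3 + 35*m^2 + 50*m + 24) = (m - 1)*(m + 1)*(m^3 + 9*m^2 + 26*m + 24) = (m - 1)*(m + 1)*(m + 2)*(m^2 + 7*m + 12) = (m - 1)*(m + 1)*(m + 2)*(m + 4)*(m + 3)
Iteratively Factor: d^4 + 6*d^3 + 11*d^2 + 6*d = (d + 1)*(d^3 + 5*d^2 + 6*d) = (d + 1)*(d + 2)*(d^2 + 3*d) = d*(d + 1)*(d + 2)*(d + 3)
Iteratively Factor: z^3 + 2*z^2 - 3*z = (z - 1)*(z^2 + 3*z) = z*(z - 1)*(z + 3)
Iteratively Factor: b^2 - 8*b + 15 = (b - 5)*(b - 3)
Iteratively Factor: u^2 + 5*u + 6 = (u + 3)*(u + 2)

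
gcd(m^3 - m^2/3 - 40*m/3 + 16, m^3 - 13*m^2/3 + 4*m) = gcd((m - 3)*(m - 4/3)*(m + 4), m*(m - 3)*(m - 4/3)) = m^2 - 13*m/3 + 4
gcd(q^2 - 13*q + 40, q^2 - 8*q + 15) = q - 5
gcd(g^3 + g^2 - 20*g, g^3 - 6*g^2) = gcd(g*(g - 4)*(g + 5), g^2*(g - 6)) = g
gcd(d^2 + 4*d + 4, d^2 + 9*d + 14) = d + 2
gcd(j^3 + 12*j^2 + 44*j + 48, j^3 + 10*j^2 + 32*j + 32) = j^2 + 6*j + 8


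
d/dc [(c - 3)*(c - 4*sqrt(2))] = 2*c - 4*sqrt(2) - 3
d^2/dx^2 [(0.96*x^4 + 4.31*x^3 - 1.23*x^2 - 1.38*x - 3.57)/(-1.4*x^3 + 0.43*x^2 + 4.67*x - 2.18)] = (7.105427357601e-15*x^8 - 13.275608*x^6 - 146.831016*x^5 + 164.86188*x^4 - 113.025492*x^3 + 28.816158*x^2 - 137.49573*x + 202.197942)/(2.744*x^9 - 2.5284*x^8 - 26.68302*x^7 + 29.606933*x^6 + 81.132771*x^5 - 112.441275*x^4 - 55.621535*x^3 + 136.49961*x^2 - 66.581124*x + 10.360232)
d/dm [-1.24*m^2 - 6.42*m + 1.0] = -2.48*m - 6.42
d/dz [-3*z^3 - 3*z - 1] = -9*z^2 - 3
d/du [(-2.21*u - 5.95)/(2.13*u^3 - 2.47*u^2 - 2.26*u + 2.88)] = (9.4146*u^3 + 32.5618*u^2 - 29.393*u - 19.8118)/(4.5369*u^6 - 10.5222*u^5 - 3.5267*u^4 + 23.4332*u^3 - 9.1196*u^2 - 13.0176*u + 8.2944)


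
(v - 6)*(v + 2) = v^2 - 4*v - 12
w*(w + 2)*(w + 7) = w^3 + 9*w^2 + 14*w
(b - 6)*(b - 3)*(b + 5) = b^3 - 4*b^2 - 27*b + 90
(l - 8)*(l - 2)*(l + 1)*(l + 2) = l^4 - 7*l^3 - 12*l^2 + 28*l + 32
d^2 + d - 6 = (d - 2)*(d + 3)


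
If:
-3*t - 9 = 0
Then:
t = -3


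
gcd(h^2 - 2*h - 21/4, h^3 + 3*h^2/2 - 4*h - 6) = h + 3/2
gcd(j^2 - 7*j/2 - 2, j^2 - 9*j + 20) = j - 4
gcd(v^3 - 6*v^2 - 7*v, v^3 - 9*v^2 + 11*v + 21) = v^2 - 6*v - 7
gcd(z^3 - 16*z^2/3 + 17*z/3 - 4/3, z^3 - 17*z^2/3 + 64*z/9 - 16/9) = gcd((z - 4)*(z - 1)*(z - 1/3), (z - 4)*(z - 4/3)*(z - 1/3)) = z^2 - 13*z/3 + 4/3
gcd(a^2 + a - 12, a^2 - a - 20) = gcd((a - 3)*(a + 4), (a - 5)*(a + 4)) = a + 4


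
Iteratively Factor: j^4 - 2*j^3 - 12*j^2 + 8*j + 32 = (j + 2)*(j^3 - 4*j^2 - 4*j + 16) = (j - 2)*(j + 2)*(j^2 - 2*j - 8) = (j - 4)*(j - 2)*(j + 2)*(j + 2)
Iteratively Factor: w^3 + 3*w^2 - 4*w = (w + 4)*(w^2 - w) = (w - 1)*(w + 4)*(w)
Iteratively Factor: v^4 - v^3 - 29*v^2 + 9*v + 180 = (v + 3)*(v^3 - 4*v^2 - 17*v + 60) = (v + 3)*(v + 4)*(v^2 - 8*v + 15) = (v - 5)*(v + 3)*(v + 4)*(v - 3)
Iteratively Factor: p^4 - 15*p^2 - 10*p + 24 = (p + 3)*(p^3 - 3*p^2 - 6*p + 8) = (p - 1)*(p + 3)*(p^2 - 2*p - 8) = (p - 4)*(p - 1)*(p + 3)*(p + 2)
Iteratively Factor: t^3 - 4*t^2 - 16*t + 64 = (t - 4)*(t^2 - 16) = (t - 4)*(t + 4)*(t - 4)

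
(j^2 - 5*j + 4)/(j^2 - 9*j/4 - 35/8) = 8*(-j^2 + 5*j - 4)/(-8*j^2 + 18*j + 35)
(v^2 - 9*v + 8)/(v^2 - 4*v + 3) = (v - 8)/(v - 3)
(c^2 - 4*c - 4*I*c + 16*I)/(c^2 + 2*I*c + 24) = (c - 4)/(c + 6*I)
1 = 1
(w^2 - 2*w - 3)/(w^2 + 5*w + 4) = (w - 3)/(w + 4)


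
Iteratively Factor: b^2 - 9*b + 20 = (b - 5)*(b - 4)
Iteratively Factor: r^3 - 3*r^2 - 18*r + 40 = (r + 4)*(r^2 - 7*r + 10) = (r - 5)*(r + 4)*(r - 2)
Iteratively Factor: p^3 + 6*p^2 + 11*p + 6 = (p + 2)*(p^2 + 4*p + 3) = (p + 1)*(p + 2)*(p + 3)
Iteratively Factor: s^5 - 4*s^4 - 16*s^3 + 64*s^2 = (s)*(s^4 - 4*s^3 - 16*s^2 + 64*s) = s*(s - 4)*(s^3 - 16*s) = s*(s - 4)*(s + 4)*(s^2 - 4*s) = s^2*(s - 4)*(s + 4)*(s - 4)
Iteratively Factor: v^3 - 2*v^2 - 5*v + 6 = (v - 1)*(v^2 - v - 6) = (v - 3)*(v - 1)*(v + 2)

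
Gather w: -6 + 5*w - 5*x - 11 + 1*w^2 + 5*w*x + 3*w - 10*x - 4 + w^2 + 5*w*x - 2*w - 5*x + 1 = 2*w^2 + w*(10*x + 6) - 20*x - 20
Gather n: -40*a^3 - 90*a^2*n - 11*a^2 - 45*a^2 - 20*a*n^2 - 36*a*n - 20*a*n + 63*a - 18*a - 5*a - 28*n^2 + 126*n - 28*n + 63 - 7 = -40*a^3 - 56*a^2 + 40*a + n^2*(-20*a - 28) + n*(-90*a^2 - 56*a + 98) + 56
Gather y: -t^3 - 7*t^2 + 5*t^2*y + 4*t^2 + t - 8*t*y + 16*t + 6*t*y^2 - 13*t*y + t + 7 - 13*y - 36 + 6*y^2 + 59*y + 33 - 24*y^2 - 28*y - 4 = -t^3 - 3*t^2 + 18*t + y^2*(6*t - 18) + y*(5*t^2 - 21*t + 18)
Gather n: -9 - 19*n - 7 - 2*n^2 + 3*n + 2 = -2*n^2 - 16*n - 14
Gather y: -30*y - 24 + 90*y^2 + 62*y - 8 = 90*y^2 + 32*y - 32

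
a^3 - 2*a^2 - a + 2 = (a - 2)*(a - 1)*(a + 1)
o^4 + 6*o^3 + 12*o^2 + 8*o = o*(o + 2)^3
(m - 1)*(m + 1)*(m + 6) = m^3 + 6*m^2 - m - 6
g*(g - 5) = g^2 - 5*g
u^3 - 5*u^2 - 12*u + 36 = (u - 6)*(u - 2)*(u + 3)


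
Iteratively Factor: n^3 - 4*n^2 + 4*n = (n - 2)*(n^2 - 2*n) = (n - 2)^2*(n)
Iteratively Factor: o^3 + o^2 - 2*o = (o)*(o^2 + o - 2) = o*(o + 2)*(o - 1)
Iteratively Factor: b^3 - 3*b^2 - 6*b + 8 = (b + 2)*(b^2 - 5*b + 4) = (b - 1)*(b + 2)*(b - 4)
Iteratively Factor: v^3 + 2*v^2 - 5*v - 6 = (v - 2)*(v^2 + 4*v + 3) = (v - 2)*(v + 1)*(v + 3)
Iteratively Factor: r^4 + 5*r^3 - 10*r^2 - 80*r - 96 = (r + 4)*(r^3 + r^2 - 14*r - 24) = (r + 2)*(r + 4)*(r^2 - r - 12) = (r - 4)*(r + 2)*(r + 4)*(r + 3)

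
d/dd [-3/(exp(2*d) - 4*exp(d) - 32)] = 6*(exp(d) - 2)*exp(d)/(-exp(2*d) + 4*exp(d) + 32)^2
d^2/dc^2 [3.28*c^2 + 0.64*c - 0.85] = 6.56000000000000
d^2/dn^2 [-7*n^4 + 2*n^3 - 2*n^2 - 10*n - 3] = -84*n^2 + 12*n - 4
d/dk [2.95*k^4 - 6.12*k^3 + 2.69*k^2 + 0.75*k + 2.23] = 11.8*k^3 - 18.36*k^2 + 5.38*k + 0.75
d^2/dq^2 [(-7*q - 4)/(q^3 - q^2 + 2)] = 2*(-q^2*(3*q - 2)^2*(7*q + 4) + (21*q^2 - 14*q + (3*q - 1)*(7*q + 4))*(q^3 - q^2 + 2))/(q^3 - q^2 + 2)^3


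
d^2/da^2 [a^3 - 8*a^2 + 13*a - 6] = 6*a - 16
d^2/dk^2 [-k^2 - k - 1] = -2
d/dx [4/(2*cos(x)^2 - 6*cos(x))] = 2*(2*cos(x) - 3)*sin(x)/((cos(x) - 3)^2*cos(x)^2)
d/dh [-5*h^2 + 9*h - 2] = 9 - 10*h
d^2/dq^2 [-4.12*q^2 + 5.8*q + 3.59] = -8.24000000000000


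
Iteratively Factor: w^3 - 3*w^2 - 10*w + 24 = (w - 4)*(w^2 + w - 6) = (w - 4)*(w - 2)*(w + 3)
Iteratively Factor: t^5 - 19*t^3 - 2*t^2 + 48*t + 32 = (t + 1)*(t^4 - t^3 - 18*t^2 + 16*t + 32) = (t + 1)*(t + 4)*(t^3 - 5*t^2 + 2*t + 8) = (t + 1)^2*(t + 4)*(t^2 - 6*t + 8) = (t - 2)*(t + 1)^2*(t + 4)*(t - 4)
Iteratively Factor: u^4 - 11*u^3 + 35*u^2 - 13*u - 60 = (u - 3)*(u^3 - 8*u^2 + 11*u + 20) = (u - 3)*(u + 1)*(u^2 - 9*u + 20) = (u - 5)*(u - 3)*(u + 1)*(u - 4)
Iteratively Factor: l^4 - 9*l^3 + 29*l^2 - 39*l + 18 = (l - 2)*(l^3 - 7*l^2 + 15*l - 9) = (l - 3)*(l - 2)*(l^2 - 4*l + 3) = (l - 3)*(l - 2)*(l - 1)*(l - 3)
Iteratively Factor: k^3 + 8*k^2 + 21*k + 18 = (k + 2)*(k^2 + 6*k + 9) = (k + 2)*(k + 3)*(k + 3)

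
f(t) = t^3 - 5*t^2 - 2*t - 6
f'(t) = 3*t^2 - 10*t - 2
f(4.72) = -21.68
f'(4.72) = 17.64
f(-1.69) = -21.73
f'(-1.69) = 23.47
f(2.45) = -26.21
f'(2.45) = -8.49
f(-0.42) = -6.12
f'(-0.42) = 2.73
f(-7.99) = -819.30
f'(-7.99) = 269.42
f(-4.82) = -224.50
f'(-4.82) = 115.90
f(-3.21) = -84.18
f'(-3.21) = 61.01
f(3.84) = -30.78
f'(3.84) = 3.84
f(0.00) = -6.00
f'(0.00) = -2.00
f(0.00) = -6.00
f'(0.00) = -2.00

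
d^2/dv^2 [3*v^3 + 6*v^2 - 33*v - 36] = 18*v + 12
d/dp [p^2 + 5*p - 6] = 2*p + 5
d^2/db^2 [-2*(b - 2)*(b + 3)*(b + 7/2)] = -12*b - 18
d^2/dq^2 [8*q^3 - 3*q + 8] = 48*q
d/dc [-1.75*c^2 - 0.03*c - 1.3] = -3.5*c - 0.03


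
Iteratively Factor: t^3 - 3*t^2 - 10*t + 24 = (t - 2)*(t^2 - t - 12) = (t - 2)*(t + 3)*(t - 4)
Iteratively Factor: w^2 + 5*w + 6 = (w + 3)*(w + 2)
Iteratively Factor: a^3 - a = (a - 1)*(a^2 + a) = (a - 1)*(a + 1)*(a)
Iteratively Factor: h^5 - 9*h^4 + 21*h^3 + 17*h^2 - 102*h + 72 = (h - 4)*(h^4 - 5*h^3 + h^2 + 21*h - 18) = (h - 4)*(h - 1)*(h^3 - 4*h^2 - 3*h + 18) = (h - 4)*(h - 3)*(h - 1)*(h^2 - h - 6) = (h - 4)*(h - 3)^2*(h - 1)*(h + 2)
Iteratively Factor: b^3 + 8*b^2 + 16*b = (b + 4)*(b^2 + 4*b) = (b + 4)^2*(b)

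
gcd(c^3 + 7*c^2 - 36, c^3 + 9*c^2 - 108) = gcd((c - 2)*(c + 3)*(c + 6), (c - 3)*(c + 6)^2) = c + 6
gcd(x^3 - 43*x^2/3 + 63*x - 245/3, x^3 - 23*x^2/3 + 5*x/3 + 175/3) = x - 5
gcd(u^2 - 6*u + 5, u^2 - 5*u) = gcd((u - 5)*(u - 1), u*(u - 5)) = u - 5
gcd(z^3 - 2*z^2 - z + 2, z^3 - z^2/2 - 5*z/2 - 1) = z^2 - z - 2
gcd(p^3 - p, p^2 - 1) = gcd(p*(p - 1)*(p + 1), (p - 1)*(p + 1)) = p^2 - 1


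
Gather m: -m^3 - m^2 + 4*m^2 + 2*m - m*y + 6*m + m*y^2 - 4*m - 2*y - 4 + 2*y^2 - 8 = -m^3 + 3*m^2 + m*(y^2 - y + 4) + 2*y^2 - 2*y - 12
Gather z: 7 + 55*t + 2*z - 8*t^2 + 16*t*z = -8*t^2 + 55*t + z*(16*t + 2) + 7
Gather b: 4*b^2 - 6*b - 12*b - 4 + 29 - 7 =4*b^2 - 18*b + 18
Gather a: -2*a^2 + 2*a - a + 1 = -2*a^2 + a + 1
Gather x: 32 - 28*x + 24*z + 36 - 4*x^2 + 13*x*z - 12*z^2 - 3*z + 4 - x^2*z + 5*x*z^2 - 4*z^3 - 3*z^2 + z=x^2*(-z - 4) + x*(5*z^2 + 13*z - 28) - 4*z^3 - 15*z^2 + 22*z + 72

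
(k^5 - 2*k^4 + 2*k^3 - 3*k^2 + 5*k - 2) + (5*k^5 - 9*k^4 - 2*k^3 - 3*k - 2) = 6*k^5 - 11*k^4 - 3*k^2 + 2*k - 4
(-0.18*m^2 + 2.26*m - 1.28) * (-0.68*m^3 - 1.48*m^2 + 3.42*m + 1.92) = 0.1224*m^5 - 1.2704*m^4 - 3.09*m^3 + 9.278*m^2 - 0.0384000000000011*m - 2.4576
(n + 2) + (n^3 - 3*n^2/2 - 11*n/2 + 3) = n^3 - 3*n^2/2 - 9*n/2 + 5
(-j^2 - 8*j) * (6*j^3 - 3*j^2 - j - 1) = -6*j^5 - 45*j^4 + 25*j^3 + 9*j^2 + 8*j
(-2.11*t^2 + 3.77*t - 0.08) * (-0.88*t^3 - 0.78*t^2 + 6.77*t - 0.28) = 1.8568*t^5 - 1.6718*t^4 - 17.1549*t^3 + 26.1761*t^2 - 1.5972*t + 0.0224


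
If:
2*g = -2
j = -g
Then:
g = -1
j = 1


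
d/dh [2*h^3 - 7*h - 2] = 6*h^2 - 7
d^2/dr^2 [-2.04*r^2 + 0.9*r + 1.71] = -4.08000000000000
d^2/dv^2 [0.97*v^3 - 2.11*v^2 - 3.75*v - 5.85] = 5.82*v - 4.22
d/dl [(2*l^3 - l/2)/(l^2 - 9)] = (4*l^4 - 107*l^2 + 9)/(2*(l^4 - 18*l^2 + 81))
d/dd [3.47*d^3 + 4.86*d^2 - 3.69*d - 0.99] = 10.41*d^2 + 9.72*d - 3.69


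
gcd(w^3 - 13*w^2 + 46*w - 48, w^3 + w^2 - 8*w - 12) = w - 3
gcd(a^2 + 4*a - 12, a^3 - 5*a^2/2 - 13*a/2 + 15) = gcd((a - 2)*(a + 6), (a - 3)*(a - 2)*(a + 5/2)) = a - 2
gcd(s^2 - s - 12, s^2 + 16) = 1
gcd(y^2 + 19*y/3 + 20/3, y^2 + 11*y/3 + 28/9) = y + 4/3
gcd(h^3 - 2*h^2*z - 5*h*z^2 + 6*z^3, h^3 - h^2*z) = -h + z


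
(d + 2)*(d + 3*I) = d^2 + 2*d + 3*I*d + 6*I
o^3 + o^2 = o^2*(o + 1)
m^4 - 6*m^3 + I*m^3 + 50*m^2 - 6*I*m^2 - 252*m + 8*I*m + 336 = (m - 4)*(m - 2)*(m - 6*I)*(m + 7*I)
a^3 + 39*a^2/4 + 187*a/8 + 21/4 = (a + 1/4)*(a + 7/2)*(a + 6)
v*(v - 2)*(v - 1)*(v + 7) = v^4 + 4*v^3 - 19*v^2 + 14*v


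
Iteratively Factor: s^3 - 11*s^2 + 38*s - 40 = (s - 2)*(s^2 - 9*s + 20) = (s - 5)*(s - 2)*(s - 4)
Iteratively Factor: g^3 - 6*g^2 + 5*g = (g)*(g^2 - 6*g + 5) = g*(g - 5)*(g - 1)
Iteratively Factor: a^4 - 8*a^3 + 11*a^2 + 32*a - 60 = (a - 2)*(a^3 - 6*a^2 - a + 30) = (a - 3)*(a - 2)*(a^2 - 3*a - 10) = (a - 3)*(a - 2)*(a + 2)*(a - 5)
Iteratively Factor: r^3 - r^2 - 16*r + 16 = (r - 4)*(r^2 + 3*r - 4) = (r - 4)*(r - 1)*(r + 4)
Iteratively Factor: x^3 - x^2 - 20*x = (x - 5)*(x^2 + 4*x) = x*(x - 5)*(x + 4)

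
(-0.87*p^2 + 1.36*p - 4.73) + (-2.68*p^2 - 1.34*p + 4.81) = -3.55*p^2 + 0.02*p + 0.0799999999999992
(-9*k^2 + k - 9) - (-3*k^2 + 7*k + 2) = -6*k^2 - 6*k - 11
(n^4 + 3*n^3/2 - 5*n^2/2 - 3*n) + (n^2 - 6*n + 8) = n^4 + 3*n^3/2 - 3*n^2/2 - 9*n + 8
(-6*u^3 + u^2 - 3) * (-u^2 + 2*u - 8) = 6*u^5 - 13*u^4 + 50*u^3 - 5*u^2 - 6*u + 24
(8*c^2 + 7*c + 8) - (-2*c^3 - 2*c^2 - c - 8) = 2*c^3 + 10*c^2 + 8*c + 16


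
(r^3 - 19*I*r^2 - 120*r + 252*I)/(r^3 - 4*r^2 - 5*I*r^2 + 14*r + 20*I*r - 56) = (r^2 - 12*I*r - 36)/(r^2 + 2*r*(-2 + I) - 8*I)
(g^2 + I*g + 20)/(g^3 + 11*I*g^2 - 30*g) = (g - 4*I)/(g*(g + 6*I))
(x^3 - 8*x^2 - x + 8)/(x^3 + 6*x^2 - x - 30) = (x^3 - 8*x^2 - x + 8)/(x^3 + 6*x^2 - x - 30)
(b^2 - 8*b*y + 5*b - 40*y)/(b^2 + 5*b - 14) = (b^2 - 8*b*y + 5*b - 40*y)/(b^2 + 5*b - 14)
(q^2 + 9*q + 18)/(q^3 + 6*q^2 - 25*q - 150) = (q + 3)/(q^2 - 25)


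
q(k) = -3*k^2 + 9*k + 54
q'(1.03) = 2.82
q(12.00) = -270.00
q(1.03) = 60.09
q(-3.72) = -21.00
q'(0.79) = 4.26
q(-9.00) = -270.00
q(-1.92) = 25.66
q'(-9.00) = 63.00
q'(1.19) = 1.86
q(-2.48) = 13.23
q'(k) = 9 - 6*k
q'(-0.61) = 12.66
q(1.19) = 60.46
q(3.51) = 48.63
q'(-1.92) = 20.52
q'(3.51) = -12.06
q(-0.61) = 47.39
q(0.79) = 59.24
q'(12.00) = -63.00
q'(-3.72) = 31.32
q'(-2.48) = 23.88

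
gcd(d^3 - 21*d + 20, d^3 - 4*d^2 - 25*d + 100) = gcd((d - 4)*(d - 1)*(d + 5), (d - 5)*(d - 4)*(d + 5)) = d^2 + d - 20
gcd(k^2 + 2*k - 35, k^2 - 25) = k - 5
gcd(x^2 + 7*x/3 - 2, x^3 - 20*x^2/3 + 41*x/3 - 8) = 1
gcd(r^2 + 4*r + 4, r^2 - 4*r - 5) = 1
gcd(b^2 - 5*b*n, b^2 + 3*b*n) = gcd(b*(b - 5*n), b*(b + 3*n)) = b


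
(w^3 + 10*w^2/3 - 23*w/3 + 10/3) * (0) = 0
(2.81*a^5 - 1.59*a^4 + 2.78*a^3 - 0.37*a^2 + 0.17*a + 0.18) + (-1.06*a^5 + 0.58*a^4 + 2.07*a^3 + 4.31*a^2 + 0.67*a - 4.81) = 1.75*a^5 - 1.01*a^4 + 4.85*a^3 + 3.94*a^2 + 0.84*a - 4.63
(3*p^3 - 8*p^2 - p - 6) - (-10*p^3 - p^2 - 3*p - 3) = 13*p^3 - 7*p^2 + 2*p - 3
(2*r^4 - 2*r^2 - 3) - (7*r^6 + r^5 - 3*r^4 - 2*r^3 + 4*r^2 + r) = -7*r^6 - r^5 + 5*r^4 + 2*r^3 - 6*r^2 - r - 3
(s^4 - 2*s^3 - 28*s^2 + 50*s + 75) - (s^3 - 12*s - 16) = s^4 - 3*s^3 - 28*s^2 + 62*s + 91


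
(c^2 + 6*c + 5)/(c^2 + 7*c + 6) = (c + 5)/(c + 6)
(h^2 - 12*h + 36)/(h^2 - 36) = (h - 6)/(h + 6)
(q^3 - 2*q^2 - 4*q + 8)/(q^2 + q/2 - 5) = 2*(q^2 - 4)/(2*q + 5)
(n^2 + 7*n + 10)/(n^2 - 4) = (n + 5)/(n - 2)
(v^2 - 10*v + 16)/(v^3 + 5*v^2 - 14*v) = (v - 8)/(v*(v + 7))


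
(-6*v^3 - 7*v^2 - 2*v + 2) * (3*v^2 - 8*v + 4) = -18*v^5 + 27*v^4 + 26*v^3 - 6*v^2 - 24*v + 8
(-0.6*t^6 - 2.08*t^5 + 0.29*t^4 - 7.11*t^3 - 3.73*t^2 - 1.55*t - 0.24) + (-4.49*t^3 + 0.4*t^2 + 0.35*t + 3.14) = -0.6*t^6 - 2.08*t^5 + 0.29*t^4 - 11.6*t^3 - 3.33*t^2 - 1.2*t + 2.9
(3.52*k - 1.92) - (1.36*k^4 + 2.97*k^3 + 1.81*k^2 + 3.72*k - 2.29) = -1.36*k^4 - 2.97*k^3 - 1.81*k^2 - 0.2*k + 0.37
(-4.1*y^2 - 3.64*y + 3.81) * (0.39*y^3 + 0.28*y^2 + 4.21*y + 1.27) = -1.599*y^5 - 2.5676*y^4 - 16.7943*y^3 - 19.4646*y^2 + 11.4173*y + 4.8387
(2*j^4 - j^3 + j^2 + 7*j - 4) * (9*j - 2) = 18*j^5 - 13*j^4 + 11*j^3 + 61*j^2 - 50*j + 8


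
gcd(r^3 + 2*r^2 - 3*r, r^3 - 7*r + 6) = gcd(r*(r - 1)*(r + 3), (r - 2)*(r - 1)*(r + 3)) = r^2 + 2*r - 3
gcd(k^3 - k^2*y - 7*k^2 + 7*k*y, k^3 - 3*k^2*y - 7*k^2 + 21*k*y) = k^2 - 7*k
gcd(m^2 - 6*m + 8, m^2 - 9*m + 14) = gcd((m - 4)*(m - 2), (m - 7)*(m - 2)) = m - 2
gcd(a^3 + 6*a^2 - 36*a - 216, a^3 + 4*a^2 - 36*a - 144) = a^2 - 36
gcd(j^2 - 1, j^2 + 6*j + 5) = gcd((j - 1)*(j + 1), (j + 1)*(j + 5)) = j + 1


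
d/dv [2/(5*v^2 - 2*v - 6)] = 4*(1 - 5*v)/(-5*v^2 + 2*v + 6)^2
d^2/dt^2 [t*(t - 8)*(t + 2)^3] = 20*t^3 - 24*t^2 - 216*t - 176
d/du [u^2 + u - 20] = 2*u + 1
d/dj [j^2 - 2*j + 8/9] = 2*j - 2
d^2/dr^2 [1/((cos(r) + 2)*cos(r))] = (-2*(1 - cos(2*r))^2 + 15*cos(r) - 6*cos(2*r) - 3*cos(3*r) + 18)/(2*(cos(r) + 2)^3*cos(r)^3)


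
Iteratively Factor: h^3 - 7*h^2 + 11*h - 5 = (h - 1)*(h^2 - 6*h + 5) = (h - 1)^2*(h - 5)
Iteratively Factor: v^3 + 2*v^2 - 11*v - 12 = (v + 4)*(v^2 - 2*v - 3) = (v + 1)*(v + 4)*(v - 3)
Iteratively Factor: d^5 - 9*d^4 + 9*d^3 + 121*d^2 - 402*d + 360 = (d - 2)*(d^4 - 7*d^3 - 5*d^2 + 111*d - 180) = (d - 3)*(d - 2)*(d^3 - 4*d^2 - 17*d + 60) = (d - 5)*(d - 3)*(d - 2)*(d^2 + d - 12) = (d - 5)*(d - 3)*(d - 2)*(d + 4)*(d - 3)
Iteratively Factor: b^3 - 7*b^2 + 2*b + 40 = (b - 4)*(b^2 - 3*b - 10) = (b - 4)*(b + 2)*(b - 5)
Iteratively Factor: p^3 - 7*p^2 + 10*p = (p)*(p^2 - 7*p + 10) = p*(p - 5)*(p - 2)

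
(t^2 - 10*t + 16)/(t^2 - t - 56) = (t - 2)/(t + 7)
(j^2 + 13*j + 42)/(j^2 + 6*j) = (j + 7)/j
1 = 1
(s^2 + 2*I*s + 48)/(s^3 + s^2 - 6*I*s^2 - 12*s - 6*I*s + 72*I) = (s + 8*I)/(s^2 + s - 12)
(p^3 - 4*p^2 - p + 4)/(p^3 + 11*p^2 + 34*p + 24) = (p^2 - 5*p + 4)/(p^2 + 10*p + 24)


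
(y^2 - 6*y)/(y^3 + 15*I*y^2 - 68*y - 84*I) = y*(y - 6)/(y^3 + 15*I*y^2 - 68*y - 84*I)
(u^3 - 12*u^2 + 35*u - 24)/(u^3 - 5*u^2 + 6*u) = (u^2 - 9*u + 8)/(u*(u - 2))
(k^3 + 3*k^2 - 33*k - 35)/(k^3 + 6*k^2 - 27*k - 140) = (k + 1)/(k + 4)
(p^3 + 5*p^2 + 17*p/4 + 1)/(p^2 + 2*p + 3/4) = (2*p^2 + 9*p + 4)/(2*p + 3)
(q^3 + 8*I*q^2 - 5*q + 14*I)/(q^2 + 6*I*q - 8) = (q^2 + 6*I*q + 7)/(q + 4*I)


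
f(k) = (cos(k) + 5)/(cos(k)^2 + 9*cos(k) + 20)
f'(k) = (2*sin(k)*cos(k) + 9*sin(k))*(cos(k) + 5)/(cos(k)^2 + 9*cos(k) + 20)^2 - sin(k)/(cos(k)^2 + 9*cos(k) + 20)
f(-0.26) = 0.20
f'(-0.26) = -0.01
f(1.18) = 0.23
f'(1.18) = 0.05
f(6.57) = 0.20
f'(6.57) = 0.01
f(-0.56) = 0.21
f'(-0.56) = -0.02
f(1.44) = 0.24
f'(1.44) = 0.06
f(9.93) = 0.32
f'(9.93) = -0.05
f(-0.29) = 0.20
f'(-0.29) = -0.01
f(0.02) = 0.20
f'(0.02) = 0.00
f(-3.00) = 0.33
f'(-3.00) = -0.02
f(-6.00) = 0.20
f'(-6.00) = 0.01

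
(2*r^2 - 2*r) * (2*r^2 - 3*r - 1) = 4*r^4 - 10*r^3 + 4*r^2 + 2*r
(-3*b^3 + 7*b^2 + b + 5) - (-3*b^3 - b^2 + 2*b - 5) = 8*b^2 - b + 10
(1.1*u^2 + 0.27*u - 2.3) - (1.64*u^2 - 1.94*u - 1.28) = -0.54*u^2 + 2.21*u - 1.02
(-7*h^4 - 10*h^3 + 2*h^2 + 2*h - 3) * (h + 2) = -7*h^5 - 24*h^4 - 18*h^3 + 6*h^2 + h - 6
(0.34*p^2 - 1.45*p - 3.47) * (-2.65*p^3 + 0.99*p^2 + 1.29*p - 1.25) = -0.901*p^5 + 4.1791*p^4 + 8.1986*p^3 - 5.7308*p^2 - 2.6638*p + 4.3375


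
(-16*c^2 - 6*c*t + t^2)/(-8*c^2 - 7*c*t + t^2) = (2*c + t)/(c + t)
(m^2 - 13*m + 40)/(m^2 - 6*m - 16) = (m - 5)/(m + 2)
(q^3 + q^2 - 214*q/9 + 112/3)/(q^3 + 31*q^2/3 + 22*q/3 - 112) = (q - 7/3)/(q + 7)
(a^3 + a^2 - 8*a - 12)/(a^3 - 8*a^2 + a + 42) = (a + 2)/(a - 7)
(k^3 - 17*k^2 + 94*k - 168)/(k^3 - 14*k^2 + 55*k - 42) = (k - 4)/(k - 1)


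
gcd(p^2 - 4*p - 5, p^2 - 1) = p + 1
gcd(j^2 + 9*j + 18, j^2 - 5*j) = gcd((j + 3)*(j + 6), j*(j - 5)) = 1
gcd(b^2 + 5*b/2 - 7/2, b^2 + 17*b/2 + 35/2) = b + 7/2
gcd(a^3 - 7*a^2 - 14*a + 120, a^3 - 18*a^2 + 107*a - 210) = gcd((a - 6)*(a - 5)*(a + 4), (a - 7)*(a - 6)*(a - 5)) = a^2 - 11*a + 30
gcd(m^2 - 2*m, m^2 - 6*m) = m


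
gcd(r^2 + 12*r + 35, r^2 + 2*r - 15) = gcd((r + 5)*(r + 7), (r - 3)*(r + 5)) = r + 5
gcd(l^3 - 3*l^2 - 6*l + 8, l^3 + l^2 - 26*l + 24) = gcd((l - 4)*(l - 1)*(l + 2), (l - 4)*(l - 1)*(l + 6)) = l^2 - 5*l + 4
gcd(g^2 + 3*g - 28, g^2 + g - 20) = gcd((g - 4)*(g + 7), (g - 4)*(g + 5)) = g - 4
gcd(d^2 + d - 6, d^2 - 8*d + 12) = d - 2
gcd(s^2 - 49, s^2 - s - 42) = s - 7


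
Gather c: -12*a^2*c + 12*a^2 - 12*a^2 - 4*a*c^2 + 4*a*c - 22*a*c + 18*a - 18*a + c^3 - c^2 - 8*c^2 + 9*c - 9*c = c^3 + c^2*(-4*a - 9) + c*(-12*a^2 - 18*a)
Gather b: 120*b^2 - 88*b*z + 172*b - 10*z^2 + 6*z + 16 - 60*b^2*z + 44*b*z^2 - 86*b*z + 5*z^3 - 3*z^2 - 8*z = b^2*(120 - 60*z) + b*(44*z^2 - 174*z + 172) + 5*z^3 - 13*z^2 - 2*z + 16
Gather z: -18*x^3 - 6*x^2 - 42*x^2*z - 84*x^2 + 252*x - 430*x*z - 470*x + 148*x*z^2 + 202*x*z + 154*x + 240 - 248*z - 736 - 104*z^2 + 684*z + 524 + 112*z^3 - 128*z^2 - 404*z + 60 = -18*x^3 - 90*x^2 - 64*x + 112*z^3 + z^2*(148*x - 232) + z*(-42*x^2 - 228*x + 32) + 88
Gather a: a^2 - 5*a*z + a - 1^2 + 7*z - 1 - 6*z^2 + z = a^2 + a*(1 - 5*z) - 6*z^2 + 8*z - 2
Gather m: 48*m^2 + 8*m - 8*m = 48*m^2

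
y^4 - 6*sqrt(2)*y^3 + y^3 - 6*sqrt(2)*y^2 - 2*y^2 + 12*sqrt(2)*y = y*(y - 1)*(y + 2)*(y - 6*sqrt(2))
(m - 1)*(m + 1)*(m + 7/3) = m^3 + 7*m^2/3 - m - 7/3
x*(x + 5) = x^2 + 5*x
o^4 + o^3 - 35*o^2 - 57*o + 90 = (o - 6)*(o - 1)*(o + 3)*(o + 5)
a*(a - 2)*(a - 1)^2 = a^4 - 4*a^3 + 5*a^2 - 2*a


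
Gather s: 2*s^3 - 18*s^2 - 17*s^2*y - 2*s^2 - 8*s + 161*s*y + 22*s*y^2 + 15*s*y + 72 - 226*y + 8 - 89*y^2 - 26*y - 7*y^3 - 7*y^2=2*s^3 + s^2*(-17*y - 20) + s*(22*y^2 + 176*y - 8) - 7*y^3 - 96*y^2 - 252*y + 80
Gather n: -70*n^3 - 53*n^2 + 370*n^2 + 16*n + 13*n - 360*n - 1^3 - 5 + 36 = -70*n^3 + 317*n^2 - 331*n + 30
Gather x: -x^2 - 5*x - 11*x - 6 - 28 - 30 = -x^2 - 16*x - 64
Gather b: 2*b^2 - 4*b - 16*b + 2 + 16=2*b^2 - 20*b + 18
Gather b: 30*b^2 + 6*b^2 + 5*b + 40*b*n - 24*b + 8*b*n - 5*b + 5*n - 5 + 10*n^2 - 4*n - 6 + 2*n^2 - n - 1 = 36*b^2 + b*(48*n - 24) + 12*n^2 - 12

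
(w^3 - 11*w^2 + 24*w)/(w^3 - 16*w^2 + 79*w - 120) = w/(w - 5)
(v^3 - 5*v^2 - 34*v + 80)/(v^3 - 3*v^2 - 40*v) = (v - 2)/v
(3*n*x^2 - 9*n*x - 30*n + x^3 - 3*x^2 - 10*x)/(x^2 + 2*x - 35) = (3*n*x + 6*n + x^2 + 2*x)/(x + 7)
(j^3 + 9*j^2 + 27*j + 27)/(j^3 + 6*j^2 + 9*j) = (j + 3)/j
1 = 1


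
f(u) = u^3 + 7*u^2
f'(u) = 3*u^2 + 14*u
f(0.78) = 4.73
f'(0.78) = 12.75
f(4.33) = 212.43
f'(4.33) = 116.87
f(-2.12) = 21.93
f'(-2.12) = -16.20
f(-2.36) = 25.84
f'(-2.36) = -16.33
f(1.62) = 22.62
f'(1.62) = 30.55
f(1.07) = 9.24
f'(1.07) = 18.41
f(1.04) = 8.70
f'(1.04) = 17.80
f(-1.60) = 13.82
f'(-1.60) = -14.72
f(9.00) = 1296.00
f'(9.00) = 369.00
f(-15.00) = -1800.00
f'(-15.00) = 465.00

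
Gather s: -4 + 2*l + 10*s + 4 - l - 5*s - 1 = l + 5*s - 1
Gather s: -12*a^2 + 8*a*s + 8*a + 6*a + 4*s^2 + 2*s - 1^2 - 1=-12*a^2 + 14*a + 4*s^2 + s*(8*a + 2) - 2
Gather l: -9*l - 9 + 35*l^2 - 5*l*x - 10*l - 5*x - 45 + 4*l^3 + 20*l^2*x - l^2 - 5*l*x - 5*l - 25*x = 4*l^3 + l^2*(20*x + 34) + l*(-10*x - 24) - 30*x - 54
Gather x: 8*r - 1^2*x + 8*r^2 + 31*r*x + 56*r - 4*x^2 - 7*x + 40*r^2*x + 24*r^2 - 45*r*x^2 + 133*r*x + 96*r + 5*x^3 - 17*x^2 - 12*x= 32*r^2 + 160*r + 5*x^3 + x^2*(-45*r - 21) + x*(40*r^2 + 164*r - 20)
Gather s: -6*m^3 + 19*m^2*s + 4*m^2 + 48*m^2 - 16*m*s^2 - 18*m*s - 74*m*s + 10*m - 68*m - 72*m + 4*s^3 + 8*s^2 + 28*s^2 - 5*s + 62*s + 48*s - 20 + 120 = -6*m^3 + 52*m^2 - 130*m + 4*s^3 + s^2*(36 - 16*m) + s*(19*m^2 - 92*m + 105) + 100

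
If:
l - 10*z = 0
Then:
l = 10*z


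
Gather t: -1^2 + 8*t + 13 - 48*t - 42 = -40*t - 30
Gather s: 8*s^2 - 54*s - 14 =8*s^2 - 54*s - 14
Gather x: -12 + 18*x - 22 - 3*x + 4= 15*x - 30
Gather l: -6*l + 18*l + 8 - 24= 12*l - 16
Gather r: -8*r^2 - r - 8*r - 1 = -8*r^2 - 9*r - 1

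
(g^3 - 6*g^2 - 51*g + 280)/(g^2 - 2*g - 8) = (-g^3 + 6*g^2 + 51*g - 280)/(-g^2 + 2*g + 8)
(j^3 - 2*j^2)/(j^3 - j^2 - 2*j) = j/(j + 1)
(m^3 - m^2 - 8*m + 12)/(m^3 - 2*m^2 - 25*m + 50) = (m^2 + m - 6)/(m^2 - 25)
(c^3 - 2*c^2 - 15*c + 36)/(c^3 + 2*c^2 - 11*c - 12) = (c - 3)/(c + 1)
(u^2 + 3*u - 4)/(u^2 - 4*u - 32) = (u - 1)/(u - 8)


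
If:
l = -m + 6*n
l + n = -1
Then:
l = -n - 1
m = 7*n + 1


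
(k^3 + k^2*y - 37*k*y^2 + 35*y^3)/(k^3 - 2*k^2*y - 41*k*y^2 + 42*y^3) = (-k^2 - 2*k*y + 35*y^2)/(-k^2 + k*y + 42*y^2)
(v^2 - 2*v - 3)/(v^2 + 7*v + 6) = (v - 3)/(v + 6)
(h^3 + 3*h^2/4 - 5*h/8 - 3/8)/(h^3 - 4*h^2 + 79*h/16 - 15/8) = 2*(2*h^2 + 3*h + 1)/(4*h^2 - 13*h + 10)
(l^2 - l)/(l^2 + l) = (l - 1)/(l + 1)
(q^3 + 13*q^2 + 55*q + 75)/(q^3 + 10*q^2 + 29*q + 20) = (q^2 + 8*q + 15)/(q^2 + 5*q + 4)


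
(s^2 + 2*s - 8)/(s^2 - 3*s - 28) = (s - 2)/(s - 7)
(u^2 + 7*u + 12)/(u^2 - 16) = (u + 3)/(u - 4)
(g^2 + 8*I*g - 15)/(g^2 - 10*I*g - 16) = (-g^2 - 8*I*g + 15)/(-g^2 + 10*I*g + 16)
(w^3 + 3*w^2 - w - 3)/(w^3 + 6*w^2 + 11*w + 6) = (w - 1)/(w + 2)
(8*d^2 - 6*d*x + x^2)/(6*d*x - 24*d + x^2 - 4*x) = (8*d^2 - 6*d*x + x^2)/(6*d*x - 24*d + x^2 - 4*x)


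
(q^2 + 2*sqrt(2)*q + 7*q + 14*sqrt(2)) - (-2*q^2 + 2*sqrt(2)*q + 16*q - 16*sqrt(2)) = 3*q^2 - 9*q + 30*sqrt(2)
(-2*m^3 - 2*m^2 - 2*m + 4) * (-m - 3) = 2*m^4 + 8*m^3 + 8*m^2 + 2*m - 12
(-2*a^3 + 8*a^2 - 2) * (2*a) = -4*a^4 + 16*a^3 - 4*a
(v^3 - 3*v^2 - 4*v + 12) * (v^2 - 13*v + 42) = v^5 - 16*v^4 + 77*v^3 - 62*v^2 - 324*v + 504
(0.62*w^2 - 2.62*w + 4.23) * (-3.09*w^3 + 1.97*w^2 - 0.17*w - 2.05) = -1.9158*w^5 + 9.3172*w^4 - 18.3375*w^3 + 7.5075*w^2 + 4.6519*w - 8.6715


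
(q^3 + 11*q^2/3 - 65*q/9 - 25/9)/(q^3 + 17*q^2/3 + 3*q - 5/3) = (9*q^2 - 12*q - 5)/(3*(3*q^2 + 2*q - 1))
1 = 1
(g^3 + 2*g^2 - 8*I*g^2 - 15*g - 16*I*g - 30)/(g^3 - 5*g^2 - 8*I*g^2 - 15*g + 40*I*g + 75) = (g + 2)/(g - 5)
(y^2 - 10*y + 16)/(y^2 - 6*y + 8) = (y - 8)/(y - 4)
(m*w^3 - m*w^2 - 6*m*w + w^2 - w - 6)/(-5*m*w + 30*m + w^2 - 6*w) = (-m*w^3 + m*w^2 + 6*m*w - w^2 + w + 6)/(5*m*w - 30*m - w^2 + 6*w)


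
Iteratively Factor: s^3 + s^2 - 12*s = (s)*(s^2 + s - 12) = s*(s - 3)*(s + 4)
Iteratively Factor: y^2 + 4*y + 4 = (y + 2)*(y + 2)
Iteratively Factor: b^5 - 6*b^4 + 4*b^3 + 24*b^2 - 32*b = (b - 2)*(b^4 - 4*b^3 - 4*b^2 + 16*b) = (b - 2)*(b + 2)*(b^3 - 6*b^2 + 8*b) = (b - 2)^2*(b + 2)*(b^2 - 4*b) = (b - 4)*(b - 2)^2*(b + 2)*(b)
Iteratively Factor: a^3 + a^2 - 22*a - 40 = (a + 2)*(a^2 - a - 20) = (a + 2)*(a + 4)*(a - 5)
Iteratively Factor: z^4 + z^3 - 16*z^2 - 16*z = (z)*(z^3 + z^2 - 16*z - 16) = z*(z + 4)*(z^2 - 3*z - 4) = z*(z - 4)*(z + 4)*(z + 1)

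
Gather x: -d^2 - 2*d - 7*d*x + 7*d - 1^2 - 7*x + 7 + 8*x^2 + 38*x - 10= -d^2 + 5*d + 8*x^2 + x*(31 - 7*d) - 4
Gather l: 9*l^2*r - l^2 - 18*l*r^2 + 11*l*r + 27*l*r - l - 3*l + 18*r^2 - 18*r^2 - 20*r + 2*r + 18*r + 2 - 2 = l^2*(9*r - 1) + l*(-18*r^2 + 38*r - 4)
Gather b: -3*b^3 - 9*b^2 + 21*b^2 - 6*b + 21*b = -3*b^3 + 12*b^2 + 15*b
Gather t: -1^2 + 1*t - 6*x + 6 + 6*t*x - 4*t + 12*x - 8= t*(6*x - 3) + 6*x - 3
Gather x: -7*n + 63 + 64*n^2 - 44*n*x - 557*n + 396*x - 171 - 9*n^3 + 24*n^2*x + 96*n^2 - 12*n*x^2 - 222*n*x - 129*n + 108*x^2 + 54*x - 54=-9*n^3 + 160*n^2 - 693*n + x^2*(108 - 12*n) + x*(24*n^2 - 266*n + 450) - 162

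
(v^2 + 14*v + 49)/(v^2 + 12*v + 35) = (v + 7)/(v + 5)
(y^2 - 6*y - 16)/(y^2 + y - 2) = (y - 8)/(y - 1)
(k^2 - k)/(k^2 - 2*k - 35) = k*(1 - k)/(-k^2 + 2*k + 35)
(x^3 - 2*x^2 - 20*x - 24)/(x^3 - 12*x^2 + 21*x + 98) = (x^2 - 4*x - 12)/(x^2 - 14*x + 49)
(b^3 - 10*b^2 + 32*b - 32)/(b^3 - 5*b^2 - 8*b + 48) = (b - 2)/(b + 3)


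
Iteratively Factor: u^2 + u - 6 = (u + 3)*(u - 2)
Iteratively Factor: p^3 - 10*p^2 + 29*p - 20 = (p - 1)*(p^2 - 9*p + 20) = (p - 5)*(p - 1)*(p - 4)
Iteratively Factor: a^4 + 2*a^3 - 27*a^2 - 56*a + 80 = (a - 5)*(a^3 + 7*a^2 + 8*a - 16) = (a - 5)*(a + 4)*(a^2 + 3*a - 4) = (a - 5)*(a - 1)*(a + 4)*(a + 4)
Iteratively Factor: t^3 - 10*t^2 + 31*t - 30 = (t - 5)*(t^2 - 5*t + 6) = (t - 5)*(t - 2)*(t - 3)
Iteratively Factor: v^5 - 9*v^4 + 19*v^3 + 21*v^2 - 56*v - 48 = (v + 1)*(v^4 - 10*v^3 + 29*v^2 - 8*v - 48) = (v - 4)*(v + 1)*(v^3 - 6*v^2 + 5*v + 12) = (v - 4)*(v - 3)*(v + 1)*(v^2 - 3*v - 4) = (v - 4)^2*(v - 3)*(v + 1)*(v + 1)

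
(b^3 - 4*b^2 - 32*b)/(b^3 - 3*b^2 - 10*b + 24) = b*(b^2 - 4*b - 32)/(b^3 - 3*b^2 - 10*b + 24)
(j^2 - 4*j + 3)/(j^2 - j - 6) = (j - 1)/(j + 2)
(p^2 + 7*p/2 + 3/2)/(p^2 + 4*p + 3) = (p + 1/2)/(p + 1)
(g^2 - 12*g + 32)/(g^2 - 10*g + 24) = (g - 8)/(g - 6)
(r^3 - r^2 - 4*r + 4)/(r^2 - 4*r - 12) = (r^2 - 3*r + 2)/(r - 6)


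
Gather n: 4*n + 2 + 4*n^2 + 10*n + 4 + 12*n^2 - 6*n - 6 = 16*n^2 + 8*n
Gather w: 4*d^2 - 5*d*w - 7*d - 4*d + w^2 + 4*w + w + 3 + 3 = 4*d^2 - 11*d + w^2 + w*(5 - 5*d) + 6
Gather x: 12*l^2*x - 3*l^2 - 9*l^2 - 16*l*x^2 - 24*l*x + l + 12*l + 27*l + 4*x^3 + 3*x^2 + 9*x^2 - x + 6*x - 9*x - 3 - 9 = -12*l^2 + 40*l + 4*x^3 + x^2*(12 - 16*l) + x*(12*l^2 - 24*l - 4) - 12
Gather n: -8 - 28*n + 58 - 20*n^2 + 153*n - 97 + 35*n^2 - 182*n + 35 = 15*n^2 - 57*n - 12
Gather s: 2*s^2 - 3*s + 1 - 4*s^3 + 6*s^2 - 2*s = -4*s^3 + 8*s^2 - 5*s + 1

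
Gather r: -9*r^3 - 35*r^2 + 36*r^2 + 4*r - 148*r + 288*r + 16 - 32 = -9*r^3 + r^2 + 144*r - 16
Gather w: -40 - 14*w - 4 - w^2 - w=-w^2 - 15*w - 44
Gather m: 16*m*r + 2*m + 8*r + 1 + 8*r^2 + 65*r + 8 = m*(16*r + 2) + 8*r^2 + 73*r + 9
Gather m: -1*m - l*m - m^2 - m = -m^2 + m*(-l - 2)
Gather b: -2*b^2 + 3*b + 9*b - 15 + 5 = -2*b^2 + 12*b - 10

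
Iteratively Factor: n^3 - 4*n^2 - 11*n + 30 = (n - 2)*(n^2 - 2*n - 15) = (n - 5)*(n - 2)*(n + 3)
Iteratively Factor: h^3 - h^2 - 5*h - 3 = (h + 1)*(h^2 - 2*h - 3) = (h - 3)*(h + 1)*(h + 1)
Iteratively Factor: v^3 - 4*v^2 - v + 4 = (v - 1)*(v^2 - 3*v - 4) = (v - 4)*(v - 1)*(v + 1)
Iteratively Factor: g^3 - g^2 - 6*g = (g)*(g^2 - g - 6) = g*(g - 3)*(g + 2)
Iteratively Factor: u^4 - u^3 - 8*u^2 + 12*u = (u - 2)*(u^3 + u^2 - 6*u) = (u - 2)*(u + 3)*(u^2 - 2*u) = u*(u - 2)*(u + 3)*(u - 2)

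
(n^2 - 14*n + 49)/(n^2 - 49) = (n - 7)/(n + 7)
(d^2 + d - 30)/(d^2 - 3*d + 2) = (d^2 + d - 30)/(d^2 - 3*d + 2)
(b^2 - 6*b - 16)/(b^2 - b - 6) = (b - 8)/(b - 3)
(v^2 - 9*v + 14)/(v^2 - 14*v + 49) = (v - 2)/(v - 7)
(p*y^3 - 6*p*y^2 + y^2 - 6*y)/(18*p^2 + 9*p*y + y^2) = y*(p*y^2 - 6*p*y + y - 6)/(18*p^2 + 9*p*y + y^2)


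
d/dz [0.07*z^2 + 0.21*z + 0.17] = 0.14*z + 0.21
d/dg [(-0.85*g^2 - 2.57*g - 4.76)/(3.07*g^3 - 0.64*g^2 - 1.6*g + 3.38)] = (2.6095*g^4 + 15.7798*g^3 + 43.5548*g^2 - 11.8388*g - 16.3026)/(9.4249*g^6 - 3.9296*g^5 - 9.4144*g^4 + 22.8012*g^3 - 1.7664*g^2 - 10.816*g + 11.4244)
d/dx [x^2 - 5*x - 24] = 2*x - 5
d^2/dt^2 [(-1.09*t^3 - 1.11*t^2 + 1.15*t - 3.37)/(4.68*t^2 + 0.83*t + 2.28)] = (2.8421709430404e-14*t^5 - 2.8421709430404e-14*t^4 + 80.758558*t^3 - 384.17796*t^2 - 186.165864*t + 51.382342)/(102.503232*t^6 + 54.536976*t^5 + 159.484572*t^4 + 53.710379*t^3 + 77.697612*t^2 + 12.944016*t + 11.852352)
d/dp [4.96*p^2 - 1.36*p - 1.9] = 9.92*p - 1.36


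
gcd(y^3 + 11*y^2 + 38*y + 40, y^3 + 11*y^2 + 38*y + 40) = y^3 + 11*y^2 + 38*y + 40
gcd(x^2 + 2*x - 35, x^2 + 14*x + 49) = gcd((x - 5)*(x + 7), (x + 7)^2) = x + 7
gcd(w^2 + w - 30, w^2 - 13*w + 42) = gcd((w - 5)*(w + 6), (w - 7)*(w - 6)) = 1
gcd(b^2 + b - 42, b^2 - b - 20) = 1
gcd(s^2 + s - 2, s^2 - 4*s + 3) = s - 1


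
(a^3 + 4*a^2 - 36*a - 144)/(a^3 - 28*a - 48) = (a + 6)/(a + 2)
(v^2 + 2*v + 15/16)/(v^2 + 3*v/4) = (v + 5/4)/v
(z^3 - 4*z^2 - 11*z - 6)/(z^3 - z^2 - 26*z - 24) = (z + 1)/(z + 4)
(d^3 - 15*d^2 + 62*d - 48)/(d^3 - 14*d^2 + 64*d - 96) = (d^2 - 9*d + 8)/(d^2 - 8*d + 16)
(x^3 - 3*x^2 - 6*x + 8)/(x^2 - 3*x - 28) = (-x^3 + 3*x^2 + 6*x - 8)/(-x^2 + 3*x + 28)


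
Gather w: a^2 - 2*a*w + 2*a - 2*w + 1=a^2 + 2*a + w*(-2*a - 2) + 1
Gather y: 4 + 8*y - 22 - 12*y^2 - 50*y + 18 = -12*y^2 - 42*y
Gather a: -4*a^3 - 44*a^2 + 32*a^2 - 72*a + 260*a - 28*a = -4*a^3 - 12*a^2 + 160*a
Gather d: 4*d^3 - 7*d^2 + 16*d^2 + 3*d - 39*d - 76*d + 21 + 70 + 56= 4*d^3 + 9*d^2 - 112*d + 147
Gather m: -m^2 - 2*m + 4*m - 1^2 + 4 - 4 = -m^2 + 2*m - 1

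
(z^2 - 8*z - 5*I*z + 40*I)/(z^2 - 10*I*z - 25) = (z - 8)/(z - 5*I)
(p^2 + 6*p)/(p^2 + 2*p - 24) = p/(p - 4)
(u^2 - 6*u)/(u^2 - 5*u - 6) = u/(u + 1)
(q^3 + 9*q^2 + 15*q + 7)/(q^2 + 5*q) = (q^3 + 9*q^2 + 15*q + 7)/(q*(q + 5))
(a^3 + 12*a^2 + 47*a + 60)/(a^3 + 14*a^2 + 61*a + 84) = (a + 5)/(a + 7)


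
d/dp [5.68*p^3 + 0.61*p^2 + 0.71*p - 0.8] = 17.04*p^2 + 1.22*p + 0.71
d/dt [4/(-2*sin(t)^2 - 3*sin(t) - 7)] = 4*(4*sin(t) + 3)*cos(t)/(3*sin(t) - cos(2*t) + 8)^2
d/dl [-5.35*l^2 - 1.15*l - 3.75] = -10.7*l - 1.15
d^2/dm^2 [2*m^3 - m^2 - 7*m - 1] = 12*m - 2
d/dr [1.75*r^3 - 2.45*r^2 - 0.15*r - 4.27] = 5.25*r^2 - 4.9*r - 0.15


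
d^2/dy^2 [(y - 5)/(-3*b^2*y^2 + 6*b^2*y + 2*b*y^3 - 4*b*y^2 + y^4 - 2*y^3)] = 2*(y*(3*b^2*y - 6*b^2 - 2*b*y^2 + 4*b*y - y^3 + 2*y^2)*(6*b^2*y - 6*b^2 - 6*b*y^2 + 8*b*y - 4*y^3 + 6*y^2 + (y - 5)*(3*b^2 - 6*b*y + 4*b - 6*y^2 + 6*y)) - 4*(y - 5)*(3*b^2*y - 3*b^2 - 3*b*y^2 + 4*b*y - 2*y^3 + 3*y^2)^2)/(y^3*(3*b^2*y - 6*b^2 - 2*b*y^2 + 4*b*y - y^3 + 2*y^2)^3)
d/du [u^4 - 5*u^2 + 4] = 4*u^3 - 10*u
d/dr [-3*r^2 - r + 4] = -6*r - 1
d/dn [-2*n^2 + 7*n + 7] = 7 - 4*n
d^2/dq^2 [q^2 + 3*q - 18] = 2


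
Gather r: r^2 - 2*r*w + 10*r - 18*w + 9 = r^2 + r*(10 - 2*w) - 18*w + 9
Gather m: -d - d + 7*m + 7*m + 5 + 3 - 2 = -2*d + 14*m + 6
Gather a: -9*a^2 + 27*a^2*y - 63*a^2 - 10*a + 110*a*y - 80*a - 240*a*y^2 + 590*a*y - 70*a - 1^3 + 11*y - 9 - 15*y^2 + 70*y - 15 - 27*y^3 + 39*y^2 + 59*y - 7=a^2*(27*y - 72) + a*(-240*y^2 + 700*y - 160) - 27*y^3 + 24*y^2 + 140*y - 32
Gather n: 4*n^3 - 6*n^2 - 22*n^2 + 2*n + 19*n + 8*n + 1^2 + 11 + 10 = 4*n^3 - 28*n^2 + 29*n + 22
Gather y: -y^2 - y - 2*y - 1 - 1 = -y^2 - 3*y - 2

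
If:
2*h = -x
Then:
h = -x/2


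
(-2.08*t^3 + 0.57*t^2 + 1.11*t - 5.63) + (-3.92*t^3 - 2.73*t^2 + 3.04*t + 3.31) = -6.0*t^3 - 2.16*t^2 + 4.15*t - 2.32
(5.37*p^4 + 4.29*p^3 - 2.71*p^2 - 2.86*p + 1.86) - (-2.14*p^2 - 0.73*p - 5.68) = 5.37*p^4 + 4.29*p^3 - 0.57*p^2 - 2.13*p + 7.54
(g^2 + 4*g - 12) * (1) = g^2 + 4*g - 12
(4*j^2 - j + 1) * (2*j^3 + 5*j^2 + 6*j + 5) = 8*j^5 + 18*j^4 + 21*j^3 + 19*j^2 + j + 5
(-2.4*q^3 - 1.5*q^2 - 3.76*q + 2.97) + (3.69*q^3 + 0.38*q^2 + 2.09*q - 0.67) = 1.29*q^3 - 1.12*q^2 - 1.67*q + 2.3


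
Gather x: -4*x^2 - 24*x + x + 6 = -4*x^2 - 23*x + 6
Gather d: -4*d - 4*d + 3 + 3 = 6 - 8*d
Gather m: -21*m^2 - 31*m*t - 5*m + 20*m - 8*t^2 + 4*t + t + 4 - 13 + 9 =-21*m^2 + m*(15 - 31*t) - 8*t^2 + 5*t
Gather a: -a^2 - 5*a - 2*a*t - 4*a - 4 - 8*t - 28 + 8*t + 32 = -a^2 + a*(-2*t - 9)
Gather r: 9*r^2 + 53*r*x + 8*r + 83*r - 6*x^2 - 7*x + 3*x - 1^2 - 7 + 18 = 9*r^2 + r*(53*x + 91) - 6*x^2 - 4*x + 10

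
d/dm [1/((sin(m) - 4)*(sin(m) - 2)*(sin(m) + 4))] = (-3*sin(m)^2 + 4*sin(m) + 16)*cos(m)/((sin(m) - 4)^2*(sin(m) - 2)^2*(sin(m) + 4)^2)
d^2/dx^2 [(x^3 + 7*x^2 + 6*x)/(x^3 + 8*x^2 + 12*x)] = -2/(x^3 + 6*x^2 + 12*x + 8)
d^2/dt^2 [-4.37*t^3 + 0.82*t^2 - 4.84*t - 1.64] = 1.64 - 26.22*t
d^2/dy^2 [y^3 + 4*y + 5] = 6*y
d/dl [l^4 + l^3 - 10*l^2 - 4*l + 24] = 4*l^3 + 3*l^2 - 20*l - 4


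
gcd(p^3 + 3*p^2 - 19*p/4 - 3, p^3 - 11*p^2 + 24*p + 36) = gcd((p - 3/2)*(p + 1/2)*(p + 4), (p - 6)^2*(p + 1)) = 1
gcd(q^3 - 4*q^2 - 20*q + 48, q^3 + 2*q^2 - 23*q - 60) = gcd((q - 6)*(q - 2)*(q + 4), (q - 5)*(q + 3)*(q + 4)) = q + 4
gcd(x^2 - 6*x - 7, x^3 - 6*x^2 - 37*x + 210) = x - 7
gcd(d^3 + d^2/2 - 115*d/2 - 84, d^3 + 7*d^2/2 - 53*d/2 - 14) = d + 7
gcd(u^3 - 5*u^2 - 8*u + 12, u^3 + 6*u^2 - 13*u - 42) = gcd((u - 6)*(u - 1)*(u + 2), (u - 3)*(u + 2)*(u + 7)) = u + 2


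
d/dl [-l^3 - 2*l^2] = l*(-3*l - 4)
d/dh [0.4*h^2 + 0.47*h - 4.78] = 0.8*h + 0.47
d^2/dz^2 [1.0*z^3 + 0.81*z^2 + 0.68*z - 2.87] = 6.0*z + 1.62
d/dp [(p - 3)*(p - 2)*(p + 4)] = 3*p^2 - 2*p - 14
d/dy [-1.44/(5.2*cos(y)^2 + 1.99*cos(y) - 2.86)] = -(14.976*cos(y) + 2.8656)*sin(y)/(5.2*cos(y)^2 + 1.99*cos(y) - 2.86)^2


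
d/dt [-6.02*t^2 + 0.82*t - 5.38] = 0.82 - 12.04*t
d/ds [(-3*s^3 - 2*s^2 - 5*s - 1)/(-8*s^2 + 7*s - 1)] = 3*(8*s^4 - 14*s^3 - 15*s^2 - 4*s + 4)/(64*s^4 - 112*s^3 + 65*s^2 - 14*s + 1)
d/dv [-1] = 0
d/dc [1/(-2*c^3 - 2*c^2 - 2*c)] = (3*c^2 + 2*c + 1)/(2*c^2*(c^2 + c + 1)^2)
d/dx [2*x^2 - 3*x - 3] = 4*x - 3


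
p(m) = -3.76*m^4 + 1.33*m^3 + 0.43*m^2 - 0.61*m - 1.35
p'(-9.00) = 11279.00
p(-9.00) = -25599.96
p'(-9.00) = 11279.00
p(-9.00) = -25599.96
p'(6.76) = -4458.56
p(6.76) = -7426.86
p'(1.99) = -101.62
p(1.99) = -49.35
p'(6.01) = -3116.23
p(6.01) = -4606.29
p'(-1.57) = 66.08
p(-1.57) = -27.32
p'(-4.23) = 1205.48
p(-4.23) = -1295.53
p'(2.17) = -133.64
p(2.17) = -70.43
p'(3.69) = -698.77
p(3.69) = -628.02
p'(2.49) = -205.92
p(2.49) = -124.21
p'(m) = -15.04*m^3 + 3.99*m^2 + 0.86*m - 0.61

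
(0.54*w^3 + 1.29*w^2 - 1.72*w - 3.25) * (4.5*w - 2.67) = 2.43*w^4 + 4.3632*w^3 - 11.1843*w^2 - 10.0326*w + 8.6775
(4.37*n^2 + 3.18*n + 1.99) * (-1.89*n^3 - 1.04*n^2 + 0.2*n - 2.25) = -8.2593*n^5 - 10.555*n^4 - 6.1943*n^3 - 11.2661*n^2 - 6.757*n - 4.4775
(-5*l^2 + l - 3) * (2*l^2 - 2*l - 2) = -10*l^4 + 12*l^3 + 2*l^2 + 4*l + 6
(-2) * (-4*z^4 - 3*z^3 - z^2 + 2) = 8*z^4 + 6*z^3 + 2*z^2 - 4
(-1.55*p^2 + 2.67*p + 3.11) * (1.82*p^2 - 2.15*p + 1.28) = -2.821*p^4 + 8.1919*p^3 - 2.0643*p^2 - 3.2689*p + 3.9808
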